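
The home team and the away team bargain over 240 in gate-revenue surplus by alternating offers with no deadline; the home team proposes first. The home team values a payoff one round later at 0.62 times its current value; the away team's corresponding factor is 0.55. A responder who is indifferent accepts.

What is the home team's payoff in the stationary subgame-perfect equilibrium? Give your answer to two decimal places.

163.88

In a stationary SPE each proposer offers the other exactly their discounted continuation value.
If the home team keeps x when proposing and the away team keeps y when proposing, then x = 240 − 0.55y and y = 240 − 0.62x.
Solving: x = 240(1 − 0.55) / (1 − 0.62·0.55) = 108 / 0.659 ≈ 163.8847.
The away team gets 240 − 163.8847 ≈ 76.1153.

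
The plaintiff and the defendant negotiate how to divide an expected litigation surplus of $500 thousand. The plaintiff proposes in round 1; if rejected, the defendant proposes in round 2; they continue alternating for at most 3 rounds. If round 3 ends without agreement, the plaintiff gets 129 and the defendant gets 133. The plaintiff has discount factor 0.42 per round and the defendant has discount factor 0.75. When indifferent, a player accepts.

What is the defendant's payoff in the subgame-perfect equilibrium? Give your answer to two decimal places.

259.40

Round 3 (the plaintiff proposes): the defendant gets 133 if talks fail, so the plaintiff offers 133 and keeps 367.
Round 2 (the defendant proposes): the plaintiff can get 367 next round, worth 0.42 × 367 = 154.14 now. The defendant offers 154.14 and keeps 500 − 154.14 = 345.86.
Round 1 (the plaintiff proposes): the defendant can get 345.86 next round, worth 0.75 × 345.86 = 259.395 now; the plaintiff offers that and keeps 240.605.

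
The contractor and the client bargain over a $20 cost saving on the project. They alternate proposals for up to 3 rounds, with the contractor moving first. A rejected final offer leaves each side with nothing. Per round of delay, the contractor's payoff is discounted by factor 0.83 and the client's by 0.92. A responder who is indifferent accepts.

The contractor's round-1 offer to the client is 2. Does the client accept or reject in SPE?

Reject

Round 3 (the contractor proposes): rejection yields 0 for the client; the contractor offers 0 and keeps 20.
Round 2 (the client proposes): the contractor can get 20 next round, worth 0.83 × 20 = 16.6 now. The client offers 16.6 and keeps 20 − 16.6 = 3.4.
So by rejecting in round 1, the client gets 3.4 next round, worth 0.92 × 3.4 = 3.128 now.
Offer 2 < 3.128, so the client rejects.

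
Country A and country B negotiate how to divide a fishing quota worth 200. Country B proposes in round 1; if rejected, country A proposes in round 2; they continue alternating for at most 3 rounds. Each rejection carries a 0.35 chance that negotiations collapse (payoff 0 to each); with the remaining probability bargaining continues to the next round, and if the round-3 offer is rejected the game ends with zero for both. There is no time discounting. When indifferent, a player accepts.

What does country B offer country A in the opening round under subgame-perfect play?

Round 3 (country B proposes): rejection yields 0 for country A; country B offers 0 and keeps 200.
Round 2 (country A proposes): rejecting gives country B an expected 0.65 × 200 = 130. Country A offers 130 and keeps 200 − 130 = 70.
Round 1 (country B proposes): rejecting gives country A an expected 0.65 × 70 = 45.5, so country B offers 45.5, keeping 154.5.

45.5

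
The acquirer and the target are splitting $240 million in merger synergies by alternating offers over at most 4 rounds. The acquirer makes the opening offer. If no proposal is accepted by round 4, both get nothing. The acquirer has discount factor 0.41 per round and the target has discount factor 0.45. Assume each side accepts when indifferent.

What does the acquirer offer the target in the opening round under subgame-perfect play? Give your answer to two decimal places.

83.65

By backward induction:
Round 4 (the target proposes): rejection yields 0 for the acquirer; the target offers 0 and keeps 240.
Round 3 (the acquirer proposes): the target can get 240 next round, worth 0.45 × 240 = 108 now, so the acquirer offers 108, keeping 132.
Round 2 (the target proposes): the acquirer can get 132 next round, worth 0.41 × 132 = 54.12 now, so the target offers 54.12, keeping 185.88.
Round 1 (the acquirer proposes): the target can get 185.88 next round, worth 0.45 × 185.88 = 83.646 now. The acquirer offers 83.646 and keeps 240 − 83.646 = 156.354.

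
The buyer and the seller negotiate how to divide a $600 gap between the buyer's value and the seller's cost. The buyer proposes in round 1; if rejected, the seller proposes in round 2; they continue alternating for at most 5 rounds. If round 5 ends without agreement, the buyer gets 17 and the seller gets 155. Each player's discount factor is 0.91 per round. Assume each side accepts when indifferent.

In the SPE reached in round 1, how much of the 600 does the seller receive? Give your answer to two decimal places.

Round 5 (the buyer proposes): the seller gets 155 if talks fail, so the buyer offers 155 and keeps 445.
Round 4 (the seller proposes): the buyer can get 445 next round, worth 0.91 × 445 = 404.95 now. The seller offers 404.95 and keeps 600 − 404.95 = 195.05.
Round 3 (the buyer proposes): the seller can get 195.05 next round, worth 0.91 × 195.05 = 177.4955 now. The buyer offers 177.4955 and keeps 600 − 177.4955 = 422.5045.
Round 2 (the seller proposes): the buyer can get 422.5045 next round, worth 0.91 × 422.5045 = 384.479095 now; the seller offers that and keeps 215.520905.
Round 1 (the buyer proposes): the seller can get 215.520905 next round, worth 0.91 × 215.520905 = 196.12402355 now. The buyer offers 196.12402355 and keeps 600 − 196.12402355 = 403.87597645.

196.12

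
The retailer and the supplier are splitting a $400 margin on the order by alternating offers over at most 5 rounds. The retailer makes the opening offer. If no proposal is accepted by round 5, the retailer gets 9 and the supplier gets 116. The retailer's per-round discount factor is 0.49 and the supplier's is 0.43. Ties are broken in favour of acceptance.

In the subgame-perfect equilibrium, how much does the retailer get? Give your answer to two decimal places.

Round 5 (the retailer proposes): the supplier gets 116 if talks fail, so the retailer offers 116 and keeps 284.
Round 4 (the supplier proposes): the retailer can get 284 next round, worth 0.49 × 284 = 139.16 now, so the supplier offers 139.16, keeping 260.84.
Round 3 (the retailer proposes): the supplier can get 260.84 next round, worth 0.43 × 260.84 = 112.1612 now; the retailer offers that and keeps 287.8388.
Round 2 (the supplier proposes): the retailer can get 287.8388 next round, worth 0.49 × 287.8388 = 141.041012 now. The supplier offers 141.041012 and keeps 400 − 141.041012 = 258.958988.
Round 1 (the retailer proposes): the supplier can get 258.958988 next round, worth 0.43 × 258.958988 = 111.35236484 now; the retailer offers that and keeps 288.64763516.

288.65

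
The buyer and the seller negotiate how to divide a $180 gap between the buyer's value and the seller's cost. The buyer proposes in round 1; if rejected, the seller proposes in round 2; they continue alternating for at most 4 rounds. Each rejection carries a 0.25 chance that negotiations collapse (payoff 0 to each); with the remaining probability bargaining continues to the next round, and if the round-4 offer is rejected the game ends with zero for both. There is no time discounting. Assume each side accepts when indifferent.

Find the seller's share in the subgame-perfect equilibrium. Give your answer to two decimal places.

109.69

By backward induction:
Round 4 (the seller proposes): the buyer will accept anything ≥ 0, so the seller offers 0 and keeps 180.
Round 3 (the buyer proposes): rejecting gives the seller an expected 0.75 × 180 = 135. The buyer offers 135 and keeps 180 − 135 = 45.
Round 2 (the seller proposes): rejecting gives the buyer an expected 0.75 × 45 = 33.75, so the seller offers 33.75, keeping 146.25.
Round 1 (the buyer proposes): rejecting gives the seller an expected 0.75 × 146.25 = 109.6875. The buyer offers 109.6875 and keeps 180 − 109.6875 = 70.3125.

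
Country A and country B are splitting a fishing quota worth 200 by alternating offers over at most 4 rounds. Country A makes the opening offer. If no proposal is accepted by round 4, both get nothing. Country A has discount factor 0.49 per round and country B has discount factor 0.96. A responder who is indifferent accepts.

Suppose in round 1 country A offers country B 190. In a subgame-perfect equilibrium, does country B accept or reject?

Round 4 (country B proposes): country A will accept anything ≥ 0, so country B offers 0 and keeps 200.
Round 3 (country A proposes): country B can get 200 next round, worth 0.96 × 200 = 192 now, so country A offers 192, keeping 8.
Round 2 (country B proposes): country A can get 8 next round, worth 0.49 × 8 = 3.92 now, so country B offers 3.92, keeping 196.08.
So by rejecting in round 1, country B gets 196.08 next round, worth 0.96 × 196.08 = 188.2368 now.
Offer 190 ≥ 188.2368, so country B accepts.

Accept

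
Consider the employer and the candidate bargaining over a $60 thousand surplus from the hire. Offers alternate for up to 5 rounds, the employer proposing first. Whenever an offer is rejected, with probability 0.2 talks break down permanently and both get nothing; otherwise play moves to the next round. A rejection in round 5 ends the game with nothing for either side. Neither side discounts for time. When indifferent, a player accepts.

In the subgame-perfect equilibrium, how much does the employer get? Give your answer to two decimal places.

Round 5 (the employer proposes): rejection yields 0 for the candidate; the employer offers 0 and keeps 60.
Round 4 (the candidate proposes): rejecting gives the employer an expected 0.8 × 60 = 48; the candidate offers that and keeps 12.
Round 3 (the employer proposes): rejecting gives the candidate an expected 0.8 × 12 = 9.6, so the employer offers 9.6, keeping 50.4.
Round 2 (the candidate proposes): rejecting gives the employer an expected 0.8 × 50.4 = 40.32. The candidate offers 40.32 and keeps 60 − 40.32 = 19.68.
Round 1 (the employer proposes): rejecting gives the candidate an expected 0.8 × 19.68 = 15.744. The employer offers 15.744 and keeps 60 − 15.744 = 44.256.

44.26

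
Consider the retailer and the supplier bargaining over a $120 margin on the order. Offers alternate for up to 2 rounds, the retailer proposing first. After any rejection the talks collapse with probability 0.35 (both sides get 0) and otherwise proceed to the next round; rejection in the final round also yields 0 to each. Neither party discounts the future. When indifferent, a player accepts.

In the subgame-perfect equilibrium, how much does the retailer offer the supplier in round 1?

By backward induction:
Round 2 (the supplier proposes): the retailer will accept anything ≥ 0, so the supplier offers 0 and keeps 120.
Round 1 (the retailer proposes): rejecting gives the supplier an expected 0.65 × 120 = 78; the retailer offers that and keeps 42.

78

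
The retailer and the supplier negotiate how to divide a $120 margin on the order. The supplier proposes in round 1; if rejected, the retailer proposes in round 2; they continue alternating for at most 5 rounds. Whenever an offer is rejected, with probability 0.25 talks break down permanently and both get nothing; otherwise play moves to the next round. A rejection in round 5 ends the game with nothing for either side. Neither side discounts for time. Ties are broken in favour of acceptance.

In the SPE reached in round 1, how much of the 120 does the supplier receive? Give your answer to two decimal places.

84.84

Round 5 (the supplier proposes): the retailer will accept anything ≥ 0, so the supplier offers 0 and keeps 120.
Round 4 (the retailer proposes): rejecting gives the supplier an expected 0.75 × 120 = 90, so the retailer offers 90, keeping 30.
Round 3 (the supplier proposes): rejecting gives the retailer an expected 0.75 × 30 = 22.5, so the supplier offers 22.5, keeping 97.5.
Round 2 (the retailer proposes): rejecting gives the supplier an expected 0.75 × 97.5 = 73.125. The retailer offers 73.125 and keeps 120 − 73.125 = 46.875.
Round 1 (the supplier proposes): rejecting gives the retailer an expected 0.75 × 46.875 = 35.15625; the supplier offers that and keeps 84.84375.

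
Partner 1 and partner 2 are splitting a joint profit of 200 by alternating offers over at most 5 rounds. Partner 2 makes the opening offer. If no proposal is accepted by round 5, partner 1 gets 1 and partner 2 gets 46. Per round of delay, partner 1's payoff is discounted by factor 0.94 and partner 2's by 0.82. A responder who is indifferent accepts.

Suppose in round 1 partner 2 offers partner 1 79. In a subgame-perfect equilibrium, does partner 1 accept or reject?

Round 5 (partner 2 proposes): partner 1 gets 1 if talks fail, so partner 2 offers 1 and keeps 199.
Round 4 (partner 1 proposes): partner 2 can get 199 next round, worth 0.82 × 199 = 163.18 now. Partner 1 offers 163.18 and keeps 200 − 163.18 = 36.82.
Round 3 (partner 2 proposes): partner 1 can get 36.82 next round, worth 0.94 × 36.82 = 34.6108 now. Partner 2 offers 34.6108 and keeps 200 − 34.6108 = 165.3892.
Round 2 (partner 1 proposes): partner 2 can get 165.3892 next round, worth 0.82 × 165.3892 = 135.619144 now; partner 1 offers that and keeps 64.380856.
So by rejecting in round 1, partner 1 gets 64.380856 next round, worth 0.94 × 64.380856 = 60.51800464 now.
Offer 79 ≥ 60.51800464, so partner 1 accepts.

Accept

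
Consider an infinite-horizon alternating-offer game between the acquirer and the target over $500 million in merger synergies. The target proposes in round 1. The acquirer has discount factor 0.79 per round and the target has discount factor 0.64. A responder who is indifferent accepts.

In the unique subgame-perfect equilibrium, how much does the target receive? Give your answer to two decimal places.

In a stationary SPE each proposer offers the other exactly their discounted continuation value.
If the target keeps x when proposing and the acquirer keeps y when proposing, then x = 500 − 0.79y and y = 500 − 0.64x.
Solving: x = 500(1 − 0.79) / (1 − 0.64·0.79) = 105 / 0.4944 ≈ 212.3786.
The acquirer gets 500 − 212.3786 ≈ 287.6214.

212.38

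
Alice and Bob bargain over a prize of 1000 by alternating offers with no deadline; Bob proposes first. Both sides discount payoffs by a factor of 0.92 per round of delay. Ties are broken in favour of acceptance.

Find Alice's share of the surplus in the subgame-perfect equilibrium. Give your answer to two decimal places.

479.17

In a stationary SPE each proposer offers the other exactly their discounted continuation value.
If Bob keeps x when proposing and Alice keeps y when proposing, then x = 1000 − 0.92y and y = 1000 − 0.92x.
Solving: x = 1000(1 − 0.92) / (1 − 0.92·0.92) = 80 / 0.1536 ≈ 520.8333.
Alice gets 1000 − 520.8333 ≈ 479.1667.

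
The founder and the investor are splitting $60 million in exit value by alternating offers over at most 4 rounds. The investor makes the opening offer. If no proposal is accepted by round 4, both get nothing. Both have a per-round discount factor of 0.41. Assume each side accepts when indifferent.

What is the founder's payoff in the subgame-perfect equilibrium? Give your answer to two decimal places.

Round 4 (the founder proposes): rejection yields 0 for the investor; the founder offers 0 and keeps 60.
Round 3 (the investor proposes): the founder can get 60 next round, worth 0.41 × 60 = 24.6 now; the investor offers that and keeps 35.4.
Round 2 (the founder proposes): the investor can get 35.4 next round, worth 0.41 × 35.4 = 14.514 now. The founder offers 14.514 and keeps 60 − 14.514 = 45.486.
Round 1 (the investor proposes): the founder can get 45.486 next round, worth 0.41 × 45.486 = 18.64926 now, so the investor offers 18.64926, keeping 41.35074.

18.65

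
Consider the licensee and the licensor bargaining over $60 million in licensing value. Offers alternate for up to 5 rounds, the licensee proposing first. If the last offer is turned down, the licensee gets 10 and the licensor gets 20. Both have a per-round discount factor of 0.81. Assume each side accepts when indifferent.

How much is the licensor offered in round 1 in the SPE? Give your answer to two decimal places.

Round 5 (the licensee proposes): the licensor gets 20 if talks fail, so the licensee offers 20 and keeps 40.
Round 4 (the licensor proposes): the licensee can get 40 next round, worth 0.81 × 40 = 32.4 now, so the licensor offers 32.4, keeping 27.6.
Round 3 (the licensee proposes): the licensor can get 27.6 next round, worth 0.81 × 27.6 = 22.356 now; the licensee offers that and keeps 37.644.
Round 2 (the licensor proposes): the licensee can get 37.644 next round, worth 0.81 × 37.644 = 30.49164 now. The licensor offers 30.49164 and keeps 60 − 30.49164 = 29.50836.
Round 1 (the licensee proposes): the licensor can get 29.50836 next round, worth 0.81 × 29.50836 = 23.9017716 now, so the licensee offers 23.9017716, keeping 36.0982284.

23.90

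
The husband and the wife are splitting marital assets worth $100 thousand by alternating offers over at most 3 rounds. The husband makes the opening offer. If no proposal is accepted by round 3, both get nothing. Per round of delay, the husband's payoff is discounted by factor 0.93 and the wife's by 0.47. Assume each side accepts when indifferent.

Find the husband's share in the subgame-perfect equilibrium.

96.71

By backward induction:
Round 3 (the husband proposes): the wife will accept anything ≥ 0, so the husband offers 0 and keeps 100.
Round 2 (the wife proposes): the husband can get 100 next round, worth 0.93 × 100 = 93 now, so the wife offers 93, keeping 7.
Round 1 (the husband proposes): the wife can get 7 next round, worth 0.47 × 7 = 3.29 now, so the husband offers 3.29, keeping 96.71.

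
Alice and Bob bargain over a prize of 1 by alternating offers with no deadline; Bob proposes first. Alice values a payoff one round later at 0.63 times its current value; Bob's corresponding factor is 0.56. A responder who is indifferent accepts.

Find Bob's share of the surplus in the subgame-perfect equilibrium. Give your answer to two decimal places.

0.57

Let x be Bob's share when Bob proposes and y be Alice's share when Alice proposes.
Alice accepts iff offered ≥ 0.63·y, so x = 1 − 0.63y. Symmetrically y = 1 − 0.56x.
Substituting: x = 1 − 0.63(1 − 0.56x), giving x(1 − 0.56·0.63) = 1(1 − 0.63).
So x = 1 × 0.37 / 0.6472 ≈ 0.5717, and Alice receives 1 − x ≈ 0.4283.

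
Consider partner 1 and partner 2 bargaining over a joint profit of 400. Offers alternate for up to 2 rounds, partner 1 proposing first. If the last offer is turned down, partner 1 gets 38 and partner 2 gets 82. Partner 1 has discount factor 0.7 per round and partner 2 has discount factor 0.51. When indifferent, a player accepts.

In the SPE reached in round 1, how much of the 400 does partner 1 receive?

215.38

Round 2 (partner 2 proposes): partner 1 gets 38 if talks fail, so partner 2 offers 38 and keeps 362.
Round 1 (partner 1 proposes): partner 2 can get 362 next round, worth 0.51 × 362 = 184.62 now, so partner 1 offers 184.62, keeping 215.38.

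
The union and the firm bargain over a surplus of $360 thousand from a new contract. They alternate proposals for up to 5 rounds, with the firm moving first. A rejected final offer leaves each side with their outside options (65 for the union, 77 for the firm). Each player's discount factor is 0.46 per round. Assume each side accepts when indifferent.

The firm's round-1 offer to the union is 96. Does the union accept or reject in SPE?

Reject

Work out the union's continuation value if the offer is rejected.
Round 5 (the firm proposes): the union gets 65 if talks fail, so the firm offers 65 and keeps 295.
Round 4 (the union proposes): the firm can get 295 next round, worth 0.46 × 295 = 135.7 now. The union offers 135.7 and keeps 360 − 135.7 = 224.3.
Round 3 (the firm proposes): the union can get 224.3 next round, worth 0.46 × 224.3 = 103.178 now. The firm offers 103.178 and keeps 360 − 103.178 = 256.822.
Round 2 (the union proposes): the firm can get 256.822 next round, worth 0.46 × 256.822 = 118.13812 now. The union offers 118.13812 and keeps 360 − 118.13812 = 241.86188.
So by rejecting in round 1, the union gets 241.86188 next round, worth 0.46 × 241.86188 = 111.2564648 now.
Offer 96 < 111.2564648, so the union rejects.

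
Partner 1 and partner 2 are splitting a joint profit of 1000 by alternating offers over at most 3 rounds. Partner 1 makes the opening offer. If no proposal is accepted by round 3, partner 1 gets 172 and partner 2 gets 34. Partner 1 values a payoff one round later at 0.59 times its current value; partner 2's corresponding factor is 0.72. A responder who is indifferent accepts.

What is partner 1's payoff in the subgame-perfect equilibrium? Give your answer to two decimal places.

690.36

Round 3 (partner 1 proposes): partner 2 gets 34 if talks fail, so partner 1 offers 34 and keeps 966.
Round 2 (partner 2 proposes): partner 1 can get 966 next round, worth 0.59 × 966 = 569.94 now, so partner 2 offers 569.94, keeping 430.06.
Round 1 (partner 1 proposes): partner 2 can get 430.06 next round, worth 0.72 × 430.06 = 309.6432 now. Partner 1 offers 309.6432 and keeps 1000 − 309.6432 = 690.3568.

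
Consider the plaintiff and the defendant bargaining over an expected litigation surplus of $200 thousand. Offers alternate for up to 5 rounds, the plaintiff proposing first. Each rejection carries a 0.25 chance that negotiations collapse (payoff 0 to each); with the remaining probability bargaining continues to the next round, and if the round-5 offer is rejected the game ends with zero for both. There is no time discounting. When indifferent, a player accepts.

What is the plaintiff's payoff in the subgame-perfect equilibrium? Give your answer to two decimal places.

141.41

Round 5 (the plaintiff proposes): the defendant will accept anything ≥ 0, so the plaintiff offers 0 and keeps 200.
Round 4 (the defendant proposes): rejecting gives the plaintiff an expected 0.75 × 200 = 150. The defendant offers 150 and keeps 200 − 150 = 50.
Round 3 (the plaintiff proposes): rejecting gives the defendant an expected 0.75 × 50 = 37.5. The plaintiff offers 37.5 and keeps 200 − 37.5 = 162.5.
Round 2 (the defendant proposes): rejecting gives the plaintiff an expected 0.75 × 162.5 = 121.875, so the defendant offers 121.875, keeping 78.125.
Round 1 (the plaintiff proposes): rejecting gives the defendant an expected 0.75 × 78.125 = 58.59375, so the plaintiff offers 58.59375, keeping 141.40625.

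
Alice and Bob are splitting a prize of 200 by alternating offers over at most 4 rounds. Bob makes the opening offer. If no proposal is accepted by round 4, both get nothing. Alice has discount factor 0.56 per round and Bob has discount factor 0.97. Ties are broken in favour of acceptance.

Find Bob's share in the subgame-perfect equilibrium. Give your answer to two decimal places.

135.80

Round 4 (Alice proposes): rejection yields 0 for Bob; Alice offers 0 and keeps 200.
Round 3 (Bob proposes): Alice can get 200 next round, worth 0.56 × 200 = 112 now; Bob offers that and keeps 88.
Round 2 (Alice proposes): Bob can get 88 next round, worth 0.97 × 88 = 85.36 now. Alice offers 85.36 and keeps 200 − 85.36 = 114.64.
Round 1 (Bob proposes): Alice can get 114.64 next round, worth 0.56 × 114.64 = 64.1984 now; Bob offers that and keeps 135.8016.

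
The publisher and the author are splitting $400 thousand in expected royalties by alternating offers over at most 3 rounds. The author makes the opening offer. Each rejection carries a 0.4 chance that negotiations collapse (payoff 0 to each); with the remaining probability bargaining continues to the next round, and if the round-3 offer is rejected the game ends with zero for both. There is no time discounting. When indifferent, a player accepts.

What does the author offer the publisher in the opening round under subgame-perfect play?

By backward induction:
Round 3 (the author proposes): the publisher will accept anything ≥ 0, so the author offers 0 and keeps 400.
Round 2 (the publisher proposes): rejecting gives the author an expected 0.6 × 400 = 240, so the publisher offers 240, keeping 160.
Round 1 (the author proposes): rejecting gives the publisher an expected 0.6 × 160 = 96, so the author offers 96, keeping 304.

96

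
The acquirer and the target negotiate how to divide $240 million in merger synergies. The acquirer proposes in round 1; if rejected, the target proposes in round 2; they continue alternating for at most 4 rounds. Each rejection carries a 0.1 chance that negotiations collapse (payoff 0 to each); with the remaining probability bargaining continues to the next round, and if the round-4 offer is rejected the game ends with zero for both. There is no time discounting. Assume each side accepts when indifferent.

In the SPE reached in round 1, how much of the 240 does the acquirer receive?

Round 4 (the target proposes): rejection yields 0 for the acquirer; the target offers 0 and keeps 240.
Round 3 (the acquirer proposes): rejecting gives the target an expected 0.9 × 240 = 216, so the acquirer offers 216, keeping 24.
Round 2 (the target proposes): rejecting gives the acquirer an expected 0.9 × 24 = 21.6; the target offers that and keeps 218.4.
Round 1 (the acquirer proposes): rejecting gives the target an expected 0.9 × 218.4 = 196.56. The acquirer offers 196.56 and keeps 240 − 196.56 = 43.44.

43.44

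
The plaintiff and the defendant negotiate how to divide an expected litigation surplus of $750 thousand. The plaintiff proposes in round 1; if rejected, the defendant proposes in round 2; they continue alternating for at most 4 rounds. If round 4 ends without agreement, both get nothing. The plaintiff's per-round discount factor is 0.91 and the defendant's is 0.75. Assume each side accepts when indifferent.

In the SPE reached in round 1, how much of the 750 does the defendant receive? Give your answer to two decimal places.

434.53

By backward induction:
Round 4 (the defendant proposes): rejection yields 0 for the plaintiff; the defendant offers 0 and keeps 750.
Round 3 (the plaintiff proposes): the defendant can get 750 next round, worth 0.75 × 750 = 562.5 now. The plaintiff offers 562.5 and keeps 750 − 562.5 = 187.5.
Round 2 (the defendant proposes): the plaintiff can get 187.5 next round, worth 0.91 × 187.5 = 170.625 now; the defendant offers that and keeps 579.375.
Round 1 (the plaintiff proposes): the defendant can get 579.375 next round, worth 0.75 × 579.375 = 434.53125 now. The plaintiff offers 434.53125 and keeps 750 − 434.53125 = 315.46875.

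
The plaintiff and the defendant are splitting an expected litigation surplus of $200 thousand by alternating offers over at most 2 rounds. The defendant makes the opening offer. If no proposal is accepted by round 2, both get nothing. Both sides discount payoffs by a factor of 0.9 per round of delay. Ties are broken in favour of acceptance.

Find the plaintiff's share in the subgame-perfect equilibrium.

180

Solve by backward induction from round 2.
Round 2 (the plaintiff proposes): rejection yields 0 for the defendant; the plaintiff offers 0 and keeps 200.
Round 1 (the defendant proposes): the plaintiff can get 200 next round, worth 0.9 × 200 = 180 now; the defendant offers that and keeps 20.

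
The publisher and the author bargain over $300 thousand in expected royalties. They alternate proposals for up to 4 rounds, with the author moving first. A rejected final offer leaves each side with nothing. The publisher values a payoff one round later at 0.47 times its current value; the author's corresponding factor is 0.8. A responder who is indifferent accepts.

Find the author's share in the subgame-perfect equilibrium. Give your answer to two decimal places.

Round 4 (the publisher proposes): rejection yields 0 for the author; the publisher offers 0 and keeps 300.
Round 3 (the author proposes): the publisher can get 300 next round, worth 0.47 × 300 = 141 now; the author offers that and keeps 159.
Round 2 (the publisher proposes): the author can get 159 next round, worth 0.8 × 159 = 127.2 now; the publisher offers that and keeps 172.8.
Round 1 (the author proposes): the publisher can get 172.8 next round, worth 0.47 × 172.8 = 81.216 now. The author offers 81.216 and keeps 300 − 81.216 = 218.784.

218.78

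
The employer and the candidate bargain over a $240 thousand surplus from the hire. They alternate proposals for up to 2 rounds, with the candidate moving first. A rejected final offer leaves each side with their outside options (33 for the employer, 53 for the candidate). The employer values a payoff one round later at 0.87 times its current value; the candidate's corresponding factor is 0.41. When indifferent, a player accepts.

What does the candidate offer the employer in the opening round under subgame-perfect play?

162.69

Round 2 (the employer proposes): the candidate gets 53 if talks fail, so the employer offers 53 and keeps 187.
Round 1 (the candidate proposes): the employer can get 187 next round, worth 0.87 × 187 = 162.69 now, so the candidate offers 162.69, keeping 77.31.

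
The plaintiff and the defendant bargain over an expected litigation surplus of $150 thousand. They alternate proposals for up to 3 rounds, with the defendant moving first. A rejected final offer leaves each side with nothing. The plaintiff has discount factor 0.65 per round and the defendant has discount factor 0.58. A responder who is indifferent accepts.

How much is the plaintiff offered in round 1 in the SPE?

40.95

Round 3 (the defendant proposes): the plaintiff will accept anything ≥ 0, so the defendant offers 0 and keeps 150.
Round 2 (the plaintiff proposes): the defendant can get 150 next round, worth 0.58 × 150 = 87 now; the plaintiff offers that and keeps 63.
Round 1 (the defendant proposes): the plaintiff can get 63 next round, worth 0.65 × 63 = 40.95 now; the defendant offers that and keeps 109.05.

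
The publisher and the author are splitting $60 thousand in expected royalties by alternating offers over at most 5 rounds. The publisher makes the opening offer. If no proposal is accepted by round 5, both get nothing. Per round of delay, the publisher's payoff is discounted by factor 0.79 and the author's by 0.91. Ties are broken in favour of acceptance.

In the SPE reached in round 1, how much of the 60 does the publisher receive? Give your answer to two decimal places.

40.29

Work backward from the last round.
Round 5 (the publisher proposes): the author will accept anything ≥ 0, so the publisher offers 0 and keeps 60.
Round 4 (the author proposes): the publisher can get 60 next round, worth 0.79 × 60 = 47.4 now, so the author offers 47.4, keeping 12.6.
Round 3 (the publisher proposes): the author can get 12.6 next round, worth 0.91 × 12.6 = 11.466 now. The publisher offers 11.466 and keeps 60 − 11.466 = 48.534.
Round 2 (the author proposes): the publisher can get 48.534 next round, worth 0.79 × 48.534 = 38.34186 now. The author offers 38.34186 and keeps 60 − 38.34186 = 21.65814.
Round 1 (the publisher proposes): the author can get 21.65814 next round, worth 0.91 × 21.65814 = 19.7089074 now, so the publisher offers 19.7089074, keeping 40.2910926.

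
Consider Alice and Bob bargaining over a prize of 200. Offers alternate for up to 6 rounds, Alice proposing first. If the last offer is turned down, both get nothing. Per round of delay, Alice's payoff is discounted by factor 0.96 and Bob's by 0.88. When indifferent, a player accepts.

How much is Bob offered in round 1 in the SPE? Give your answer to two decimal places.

Round 6 (Bob proposes): Alice will accept anything ≥ 0, so Bob offers 0 and keeps 200.
Round 5 (Alice proposes): Bob can get 200 next round, worth 0.88 × 200 = 176 now. Alice offers 176 and keeps 200 − 176 = 24.
Round 4 (Bob proposes): Alice can get 24 next round, worth 0.96 × 24 = 23.04 now, so Bob offers 23.04, keeping 176.96.
Round 3 (Alice proposes): Bob can get 176.96 next round, worth 0.88 × 176.96 = 155.7248 now; Alice offers that and keeps 44.2752.
Round 2 (Bob proposes): Alice can get 44.2752 next round, worth 0.96 × 44.2752 = 42.504192 now, so Bob offers 42.504192, keeping 157.495808.
Round 1 (Alice proposes): Bob can get 157.495808 next round, worth 0.88 × 157.495808 = 138.59631104 now, so Alice offers 138.59631104, keeping 61.40368896.

138.60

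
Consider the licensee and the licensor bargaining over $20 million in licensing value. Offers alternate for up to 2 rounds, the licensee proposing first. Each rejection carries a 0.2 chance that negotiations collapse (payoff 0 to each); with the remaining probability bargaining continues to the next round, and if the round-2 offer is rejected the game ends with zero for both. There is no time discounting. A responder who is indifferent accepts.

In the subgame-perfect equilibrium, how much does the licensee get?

4

Round 2 (the licensor proposes): the licensee will accept anything ≥ 0, so the licensor offers 0 and keeps 20.
Round 1 (the licensee proposes): rejecting gives the licensor an expected 0.8 × 20 = 16; the licensee offers that and keeps 4.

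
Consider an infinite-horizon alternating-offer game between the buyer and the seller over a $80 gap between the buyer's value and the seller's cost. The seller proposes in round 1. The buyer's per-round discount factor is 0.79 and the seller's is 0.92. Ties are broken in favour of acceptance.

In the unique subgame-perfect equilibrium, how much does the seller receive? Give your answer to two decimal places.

When the seller proposes, the buyer accepts any offer worth at least 0.79 times what the buyer would get by proposing next round; and vice versa.
This gives x = 80 − 0.79y and y = 80 − 0.92x, where x and y are each side's share when it proposes.
Hence (1 − 0.79·0.92)x = 80(1 − 0.79), i.e. 0.2732·x = 16.8.
x ≈ 61.4934; the buyer's share is 80 − x ≈ 18.5066.

61.49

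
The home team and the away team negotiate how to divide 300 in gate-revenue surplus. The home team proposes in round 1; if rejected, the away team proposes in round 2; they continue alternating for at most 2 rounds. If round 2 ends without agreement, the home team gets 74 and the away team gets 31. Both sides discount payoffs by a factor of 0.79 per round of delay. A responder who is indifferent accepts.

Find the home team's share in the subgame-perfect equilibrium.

121.46

By backward induction:
Round 2 (the away team proposes): the home team gets 74 if talks fail, so the away team offers 74 and keeps 226.
Round 1 (the home team proposes): the away team can get 226 next round, worth 0.79 × 226 = 178.54 now. The home team offers 178.54 and keeps 300 − 178.54 = 121.46.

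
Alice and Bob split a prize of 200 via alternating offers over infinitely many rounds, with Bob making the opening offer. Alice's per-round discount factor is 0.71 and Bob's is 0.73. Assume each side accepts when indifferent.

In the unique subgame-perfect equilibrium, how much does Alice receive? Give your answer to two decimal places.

In a stationary SPE each proposer offers the other exactly their discounted continuation value.
If Bob keeps x when proposing and Alice keeps y when proposing, then x = 200 − 0.71y and y = 200 − 0.73x.
Solving: x = 200(1 − 0.71) / (1 − 0.73·0.71) = 58 / 0.4817 ≈ 120.4069.
Alice gets 200 − 120.4069 ≈ 79.5931.

79.59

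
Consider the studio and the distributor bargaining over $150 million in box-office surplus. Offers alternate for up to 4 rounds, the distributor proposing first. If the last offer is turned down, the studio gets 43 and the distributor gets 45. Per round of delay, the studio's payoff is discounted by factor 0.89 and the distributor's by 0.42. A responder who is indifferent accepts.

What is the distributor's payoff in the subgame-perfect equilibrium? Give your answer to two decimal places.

37.64

By backward induction:
Round 4 (the studio proposes): the distributor gets 45 if talks fail, so the studio offers 45 and keeps 105.
Round 3 (the distributor proposes): the studio can get 105 next round, worth 0.89 × 105 = 93.45 now, so the distributor offers 93.45, keeping 56.55.
Round 2 (the studio proposes): the distributor can get 56.55 next round, worth 0.42 × 56.55 = 23.751 now; the studio offers that and keeps 126.249.
Round 1 (the distributor proposes): the studio can get 126.249 next round, worth 0.89 × 126.249 = 112.36161 now; the distributor offers that and keeps 37.63839.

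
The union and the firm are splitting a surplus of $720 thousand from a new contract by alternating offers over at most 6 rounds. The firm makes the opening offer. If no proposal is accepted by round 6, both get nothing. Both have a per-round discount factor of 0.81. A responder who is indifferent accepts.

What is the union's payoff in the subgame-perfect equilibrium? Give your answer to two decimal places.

434.56

By backward induction:
Round 6 (the union proposes): the firm will accept anything ≥ 0, so the union offers 0 and keeps 720.
Round 5 (the firm proposes): the union can get 720 next round, worth 0.81 × 720 = 583.2 now. The firm offers 583.2 and keeps 720 − 583.2 = 136.8.
Round 4 (the union proposes): the firm can get 136.8 next round, worth 0.81 × 136.8 = 110.808 now; the union offers that and keeps 609.192.
Round 3 (the firm proposes): the union can get 609.192 next round, worth 0.81 × 609.192 = 493.44552 now. The firm offers 493.44552 and keeps 720 − 493.44552 = 226.55448.
Round 2 (the union proposes): the firm can get 226.55448 next round, worth 0.81 × 226.55448 = 183.5091288 now, so the union offers 183.5091288, keeping 536.4908712.
Round 1 (the firm proposes): the union can get 536.4908712 next round, worth 0.81 × 536.4908712 = 434.557605672 now, so the firm offers 434.557605672, keeping 285.442394328.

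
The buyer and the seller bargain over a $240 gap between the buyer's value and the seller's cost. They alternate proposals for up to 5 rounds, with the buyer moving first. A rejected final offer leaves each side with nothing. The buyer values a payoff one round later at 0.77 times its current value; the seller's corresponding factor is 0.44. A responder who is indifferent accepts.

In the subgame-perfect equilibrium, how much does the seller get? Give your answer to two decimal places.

Round 5 (the buyer proposes): the seller will accept anything ≥ 0, so the buyer offers 0 and keeps 240.
Round 4 (the seller proposes): the buyer can get 240 next round, worth 0.77 × 240 = 184.8 now; the seller offers that and keeps 55.2.
Round 3 (the buyer proposes): the seller can get 55.2 next round, worth 0.44 × 55.2 = 24.288 now; the buyer offers that and keeps 215.712.
Round 2 (the seller proposes): the buyer can get 215.712 next round, worth 0.77 × 215.712 = 166.09824 now. The seller offers 166.09824 and keeps 240 − 166.09824 = 73.90176.
Round 1 (the buyer proposes): the seller can get 73.90176 next round, worth 0.44 × 73.90176 = 32.5167744 now, so the buyer offers 32.5167744, keeping 207.4832256.

32.52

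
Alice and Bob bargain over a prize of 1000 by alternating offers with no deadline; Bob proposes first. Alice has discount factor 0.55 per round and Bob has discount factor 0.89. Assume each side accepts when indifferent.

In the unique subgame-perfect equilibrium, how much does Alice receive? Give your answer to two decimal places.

Let x be Bob's share when Bob proposes and y be Alice's share when Alice proposes.
Alice accepts iff offered ≥ 0.55·y, so x = 1000 − 0.55y. Symmetrically y = 1000 − 0.89x.
Substituting: x = 1000 − 0.55(1000 − 0.89x), giving x(1 − 0.89·0.55) = 1000(1 − 0.55).
So x = 1000 × 0.45 / 0.5105 ≈ 881.4887, and Alice receives 1000 − x ≈ 118.5113.

118.51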